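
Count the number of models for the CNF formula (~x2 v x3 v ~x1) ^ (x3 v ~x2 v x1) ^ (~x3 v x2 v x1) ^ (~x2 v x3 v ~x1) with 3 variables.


Enumerate all 8 truth assignments over 3 variables.
Test each against every clause.
Satisfying assignments found: 5.

5


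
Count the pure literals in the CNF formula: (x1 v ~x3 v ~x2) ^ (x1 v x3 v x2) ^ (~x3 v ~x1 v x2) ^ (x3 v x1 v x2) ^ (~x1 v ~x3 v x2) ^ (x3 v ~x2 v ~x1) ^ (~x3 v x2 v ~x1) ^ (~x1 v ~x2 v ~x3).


A pure literal appears in only one polarity across all clauses.
No pure literals found.
Count = 0.

0


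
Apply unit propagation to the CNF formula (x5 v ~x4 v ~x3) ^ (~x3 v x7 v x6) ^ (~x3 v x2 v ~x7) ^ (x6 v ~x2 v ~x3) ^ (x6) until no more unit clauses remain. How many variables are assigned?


Unit propagation repeatedly assigns the literal in any unit clause, then simplifies.
Assignments in order: x6 = T.
No further unit clauses remain.
Total variables assigned = 1.

1


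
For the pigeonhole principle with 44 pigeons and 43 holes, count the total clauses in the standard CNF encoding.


The PHP encoding has two parts:
1) At-least-one-hole clauses: 44 (one per pigeon, each with 43 literals).
2) At-most-one-pigeon-per-hole clauses: 43 holes * C(44,2) = 43 * 946 = 40678.
Total clauses = 44 + 40678 = 40722.

40722


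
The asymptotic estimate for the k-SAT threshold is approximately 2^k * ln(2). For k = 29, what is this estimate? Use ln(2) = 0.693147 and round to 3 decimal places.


Using the asymptotic formula: threshold ~ 2^k * ln(2).
2^29 = 536870912.
536870912 * 0.693147 = 372130462.04.

372130462.04


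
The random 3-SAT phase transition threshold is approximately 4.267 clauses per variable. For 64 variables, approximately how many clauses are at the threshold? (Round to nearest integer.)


The 3-SAT phase transition occurs at approximately 4.267 clauses per variable.
m = 4.267 * 64 = 273.088.
Rounded to nearest integer: 273.

273


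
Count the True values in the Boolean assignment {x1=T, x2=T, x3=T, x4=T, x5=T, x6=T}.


The weight is the number of variables assigned True.
True variables: x1, x2, x3, x4, x5, x6.
Weight = 6.

6


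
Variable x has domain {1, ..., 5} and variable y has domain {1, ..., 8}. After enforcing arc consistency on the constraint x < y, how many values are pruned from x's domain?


For the constraint x < y, x needs a supporting value in y's domain.
x can be at most 7 (one less than y's maximum).
Valid x values from domain: 5 out of 5.
Pruned = 5 - 5 = 0.

0


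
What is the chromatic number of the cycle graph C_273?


An odd cycle cannot be 2-colored: alternating two colors around the cycle returns to the start with a conflict.
Since 273 is odd, three colors are required (and three suffice).
Chromatic number = 3.

3


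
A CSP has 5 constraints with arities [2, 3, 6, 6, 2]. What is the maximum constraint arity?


The arities are: 2, 3, 6, 6, 2.
Scan for the maximum value.
Maximum arity = 6.

6


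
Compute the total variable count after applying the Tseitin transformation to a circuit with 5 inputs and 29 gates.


The Tseitin transformation introduces one auxiliary variable per gate.
Total variables = inputs + gates = 5 + 29 = 34.

34


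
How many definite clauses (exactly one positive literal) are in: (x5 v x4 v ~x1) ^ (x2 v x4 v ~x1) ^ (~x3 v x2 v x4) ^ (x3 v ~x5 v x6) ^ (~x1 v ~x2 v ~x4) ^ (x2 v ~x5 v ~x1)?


A definite clause has exactly one positive literal.
Clause 1: 2 positive -> not definite
Clause 2: 2 positive -> not definite
Clause 3: 2 positive -> not definite
Clause 4: 2 positive -> not definite
Clause 5: 0 positive -> not definite
Clause 6: 1 positive -> definite
Definite clause count = 1.

1


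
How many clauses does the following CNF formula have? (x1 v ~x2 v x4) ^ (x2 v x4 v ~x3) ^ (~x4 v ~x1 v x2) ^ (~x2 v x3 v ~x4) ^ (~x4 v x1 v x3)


Each group enclosed in parentheses joined by ^ is one clause.
Counting the conjuncts: 5 clauses.

5


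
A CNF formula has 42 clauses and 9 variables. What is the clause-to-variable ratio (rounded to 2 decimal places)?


Clause-to-variable ratio = clauses / variables.
42 / 9 = 4.67.

4.67


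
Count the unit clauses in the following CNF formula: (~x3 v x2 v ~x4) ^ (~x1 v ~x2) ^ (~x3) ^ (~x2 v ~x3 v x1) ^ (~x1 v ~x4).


A unit clause contains exactly one literal.
Unit clauses found: (~x3).
Count = 1.

1


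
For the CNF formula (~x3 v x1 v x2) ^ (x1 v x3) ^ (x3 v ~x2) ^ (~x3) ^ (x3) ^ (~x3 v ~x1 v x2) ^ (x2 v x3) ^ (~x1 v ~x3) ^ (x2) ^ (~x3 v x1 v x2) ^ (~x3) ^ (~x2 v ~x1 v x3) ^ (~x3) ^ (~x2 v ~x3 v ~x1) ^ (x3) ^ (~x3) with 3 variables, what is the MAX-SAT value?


Enumerate all 8 truth assignments.
For each, count how many of the 16 clauses are satisfied.
The formula is not fully satisfiable, so the maximum is below 16.
Maximum simultaneously satisfiable clauses = 12.

12


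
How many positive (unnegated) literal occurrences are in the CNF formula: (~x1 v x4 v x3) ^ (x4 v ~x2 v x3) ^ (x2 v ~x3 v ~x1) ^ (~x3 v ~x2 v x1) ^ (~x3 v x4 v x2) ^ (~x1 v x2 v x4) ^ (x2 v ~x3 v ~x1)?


Scan each clause for unnegated literals.
Clause 1: 2 positive; Clause 2: 2 positive; Clause 3: 1 positive; Clause 4: 1 positive; Clause 5: 2 positive; Clause 6: 2 positive; Clause 7: 1 positive.
Total positive literal occurrences = 11.

11


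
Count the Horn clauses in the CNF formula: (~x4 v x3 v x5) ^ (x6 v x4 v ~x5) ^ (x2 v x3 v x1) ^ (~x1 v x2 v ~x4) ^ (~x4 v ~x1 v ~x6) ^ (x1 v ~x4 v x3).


A Horn clause has at most one positive literal.
Clause 1: 2 positive lit(s) -> not Horn
Clause 2: 2 positive lit(s) -> not Horn
Clause 3: 3 positive lit(s) -> not Horn
Clause 4: 1 positive lit(s) -> Horn
Clause 5: 0 positive lit(s) -> Horn
Clause 6: 2 positive lit(s) -> not Horn
Total Horn clauses = 2.

2


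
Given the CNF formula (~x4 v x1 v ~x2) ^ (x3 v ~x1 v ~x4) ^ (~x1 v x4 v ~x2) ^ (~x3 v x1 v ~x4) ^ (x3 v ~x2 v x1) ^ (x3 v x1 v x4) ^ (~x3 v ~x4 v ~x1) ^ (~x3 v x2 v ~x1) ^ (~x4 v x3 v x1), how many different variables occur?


Identify each distinct variable in the formula.
Variables found: x1, x2, x3, x4.
Total distinct variables = 4.

4


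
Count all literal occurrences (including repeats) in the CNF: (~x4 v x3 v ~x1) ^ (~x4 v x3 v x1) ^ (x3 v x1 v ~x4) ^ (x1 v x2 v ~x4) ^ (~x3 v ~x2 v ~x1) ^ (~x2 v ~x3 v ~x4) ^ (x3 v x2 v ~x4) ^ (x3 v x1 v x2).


Clause lengths: 3, 3, 3, 3, 3, 3, 3, 3.
Sum = 3 + 3 + 3 + 3 + 3 + 3 + 3 + 3 = 24.

24


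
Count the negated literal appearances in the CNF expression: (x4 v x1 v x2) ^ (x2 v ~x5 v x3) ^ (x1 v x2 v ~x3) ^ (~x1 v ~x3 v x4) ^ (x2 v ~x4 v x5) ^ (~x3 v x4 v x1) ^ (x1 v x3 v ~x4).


Scan each clause for negated literals.
Clause 1: 0 negative; Clause 2: 1 negative; Clause 3: 1 negative; Clause 4: 2 negative; Clause 5: 1 negative; Clause 6: 1 negative; Clause 7: 1 negative.
Total negative literal occurrences = 7.

7


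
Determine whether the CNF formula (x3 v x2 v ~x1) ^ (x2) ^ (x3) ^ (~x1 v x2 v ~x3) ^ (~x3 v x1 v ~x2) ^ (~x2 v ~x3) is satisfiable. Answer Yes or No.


Check all 8 possible truth assignments.
Number of satisfying assignments found: 0.
The formula is unsatisfiable.

No


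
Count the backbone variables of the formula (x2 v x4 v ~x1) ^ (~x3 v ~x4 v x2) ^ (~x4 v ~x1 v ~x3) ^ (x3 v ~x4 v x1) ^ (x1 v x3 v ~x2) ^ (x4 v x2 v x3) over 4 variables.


Find all satisfying assignments: 7 model(s).
Check which variables have the same value in every model.
No variable is fixed across all models.
Backbone size = 0.

0


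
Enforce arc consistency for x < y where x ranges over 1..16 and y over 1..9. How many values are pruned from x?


For the constraint x < y, x needs a supporting value in y's domain.
x can be at most 8 (one less than y's maximum).
Valid x values from domain: 8 out of 16.
Pruned = 16 - 8 = 8.

8


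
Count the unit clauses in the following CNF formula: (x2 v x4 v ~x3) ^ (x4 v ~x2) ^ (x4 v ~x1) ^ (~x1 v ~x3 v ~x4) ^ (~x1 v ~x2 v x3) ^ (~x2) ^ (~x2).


A unit clause contains exactly one literal.
Unit clauses found: (~x2), (~x2).
Count = 2.

2


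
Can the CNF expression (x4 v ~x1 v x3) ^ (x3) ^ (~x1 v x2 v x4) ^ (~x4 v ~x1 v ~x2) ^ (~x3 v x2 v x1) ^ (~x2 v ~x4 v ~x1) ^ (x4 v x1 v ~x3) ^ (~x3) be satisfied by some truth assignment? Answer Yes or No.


Check all 16 possible truth assignments.
Number of satisfying assignments found: 0.
The formula is unsatisfiable.

No


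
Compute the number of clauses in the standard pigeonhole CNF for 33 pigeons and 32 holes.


The PHP encoding has two parts:
1) At-least-one-hole clauses: 33 (one per pigeon, each with 32 literals).
2) At-most-one-pigeon-per-hole clauses: 32 holes * C(33,2) = 32 * 528 = 16896.
Total clauses = 33 + 16896 = 16929.

16929


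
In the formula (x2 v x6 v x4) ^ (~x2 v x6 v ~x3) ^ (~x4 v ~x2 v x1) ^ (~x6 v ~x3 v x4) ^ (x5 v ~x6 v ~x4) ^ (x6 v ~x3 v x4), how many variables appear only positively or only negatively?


A pure literal appears in only one polarity across all clauses.
Pure literals: x1 (positive only), x3 (negative only), x5 (positive only).
Count = 3.

3


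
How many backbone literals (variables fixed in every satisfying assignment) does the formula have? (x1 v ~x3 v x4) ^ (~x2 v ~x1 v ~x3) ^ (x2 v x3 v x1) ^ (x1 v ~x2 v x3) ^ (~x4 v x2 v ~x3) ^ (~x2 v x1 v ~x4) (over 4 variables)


Find all satisfying assignments: 5 model(s).
Check which variables have the same value in every model.
Fixed variables: x1=T.
Backbone size = 1.

1


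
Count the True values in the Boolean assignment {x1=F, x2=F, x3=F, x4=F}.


The weight is the number of variables assigned True.
True variables: none.
Weight = 0.

0


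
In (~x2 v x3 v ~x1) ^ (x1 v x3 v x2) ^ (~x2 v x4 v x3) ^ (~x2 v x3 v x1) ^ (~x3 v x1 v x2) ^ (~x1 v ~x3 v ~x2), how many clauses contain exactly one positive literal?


A definite clause has exactly one positive literal.
Clause 1: 1 positive -> definite
Clause 2: 3 positive -> not definite
Clause 3: 2 positive -> not definite
Clause 4: 2 positive -> not definite
Clause 5: 2 positive -> not definite
Clause 6: 0 positive -> not definite
Definite clause count = 1.

1


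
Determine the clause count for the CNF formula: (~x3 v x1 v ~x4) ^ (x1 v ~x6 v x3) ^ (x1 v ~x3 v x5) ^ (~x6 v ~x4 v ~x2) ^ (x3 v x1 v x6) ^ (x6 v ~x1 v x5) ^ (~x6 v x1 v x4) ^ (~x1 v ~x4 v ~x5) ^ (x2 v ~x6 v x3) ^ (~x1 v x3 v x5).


Each group enclosed in parentheses joined by ^ is one clause.
Counting the conjuncts: 10 clauses.

10


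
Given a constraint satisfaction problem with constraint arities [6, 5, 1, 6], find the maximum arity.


The arities are: 6, 5, 1, 6.
Scan for the maximum value.
Maximum arity = 6.

6


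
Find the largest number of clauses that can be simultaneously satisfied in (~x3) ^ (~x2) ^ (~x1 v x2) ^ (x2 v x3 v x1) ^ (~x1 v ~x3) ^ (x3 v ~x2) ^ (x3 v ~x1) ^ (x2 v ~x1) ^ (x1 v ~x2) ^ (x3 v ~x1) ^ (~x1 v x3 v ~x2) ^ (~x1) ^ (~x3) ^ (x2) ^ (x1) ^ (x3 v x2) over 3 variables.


Enumerate all 8 truth assignments.
For each, count how many of the 16 clauses are satisfied.
The formula is not fully satisfiable, so the maximum is below 16.
Maximum simultaneously satisfiable clauses = 12.

12


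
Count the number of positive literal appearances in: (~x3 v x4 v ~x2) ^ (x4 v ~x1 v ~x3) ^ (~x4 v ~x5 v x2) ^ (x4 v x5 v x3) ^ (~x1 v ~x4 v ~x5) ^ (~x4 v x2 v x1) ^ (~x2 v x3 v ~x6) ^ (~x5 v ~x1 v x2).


Scan each clause for unnegated literals.
Clause 1: 1 positive; Clause 2: 1 positive; Clause 3: 1 positive; Clause 4: 3 positive; Clause 5: 0 positive; Clause 6: 2 positive; Clause 7: 1 positive; Clause 8: 1 positive.
Total positive literal occurrences = 10.

10


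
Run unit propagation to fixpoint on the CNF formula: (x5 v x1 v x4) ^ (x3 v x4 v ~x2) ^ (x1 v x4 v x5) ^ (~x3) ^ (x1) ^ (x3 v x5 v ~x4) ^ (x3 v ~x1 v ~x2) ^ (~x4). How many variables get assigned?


Unit propagation repeatedly assigns the literal in any unit clause, then simplifies.
Assignments in order: x3 = F, x1 = T, x2 = F, x4 = F.
No further unit clauses remain.
Total variables assigned = 4.

4


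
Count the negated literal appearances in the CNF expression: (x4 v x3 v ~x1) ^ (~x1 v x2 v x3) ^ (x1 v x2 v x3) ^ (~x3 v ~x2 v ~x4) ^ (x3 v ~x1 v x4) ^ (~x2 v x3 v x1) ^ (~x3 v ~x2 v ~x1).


Scan each clause for negated literals.
Clause 1: 1 negative; Clause 2: 1 negative; Clause 3: 0 negative; Clause 4: 3 negative; Clause 5: 1 negative; Clause 6: 1 negative; Clause 7: 3 negative.
Total negative literal occurrences = 10.

10


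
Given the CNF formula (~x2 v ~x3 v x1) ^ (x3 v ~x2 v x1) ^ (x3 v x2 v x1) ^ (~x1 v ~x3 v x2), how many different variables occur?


Identify each distinct variable in the formula.
Variables found: x1, x2, x3.
Total distinct variables = 3.

3


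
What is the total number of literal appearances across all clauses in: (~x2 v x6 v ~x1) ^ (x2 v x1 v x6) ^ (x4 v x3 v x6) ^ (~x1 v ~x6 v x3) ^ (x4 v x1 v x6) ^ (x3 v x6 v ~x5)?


Clause lengths: 3, 3, 3, 3, 3, 3.
Sum = 3 + 3 + 3 + 3 + 3 + 3 = 18.

18


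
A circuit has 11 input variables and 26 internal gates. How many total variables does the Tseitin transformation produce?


The Tseitin transformation introduces one auxiliary variable per gate.
Total variables = inputs + gates = 11 + 26 = 37.

37


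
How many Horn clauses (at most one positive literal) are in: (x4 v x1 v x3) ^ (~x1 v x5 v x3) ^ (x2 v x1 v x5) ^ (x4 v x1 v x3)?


A Horn clause has at most one positive literal.
Clause 1: 3 positive lit(s) -> not Horn
Clause 2: 2 positive lit(s) -> not Horn
Clause 3: 3 positive lit(s) -> not Horn
Clause 4: 3 positive lit(s) -> not Horn
Total Horn clauses = 0.

0


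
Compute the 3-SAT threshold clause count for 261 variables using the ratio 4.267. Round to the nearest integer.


The 3-SAT phase transition occurs at approximately 4.267 clauses per variable.
m = 4.267 * 261 = 1113.687.
Rounded to nearest integer: 1114.

1114


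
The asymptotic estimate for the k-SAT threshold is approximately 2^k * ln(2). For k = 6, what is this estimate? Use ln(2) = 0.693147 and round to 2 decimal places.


Using the asymptotic formula: threshold ~ 2^k * ln(2).
2^6 = 64.
64 * 0.693147 = 44.36.

44.36


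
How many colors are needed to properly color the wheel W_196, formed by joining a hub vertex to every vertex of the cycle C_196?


W_196 consists of the cycle C_196 together with a hub vertex adjacent to every cycle vertex.
The cycle C_196 needs 2 colors (even cycle -> 2).
The hub is adjacent to every cycle vertex, so it must receive a new color distinct from all of them.
Chromatic number = 2 + 1 = 3.

3


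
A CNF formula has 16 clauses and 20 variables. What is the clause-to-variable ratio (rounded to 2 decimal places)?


Clause-to-variable ratio = clauses / variables.
16 / 20 = 0.8.

0.8


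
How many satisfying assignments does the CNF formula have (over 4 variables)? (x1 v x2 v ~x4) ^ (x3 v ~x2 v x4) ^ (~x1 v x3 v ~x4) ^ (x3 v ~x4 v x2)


Enumerate all 16 truth assignments over 4 variables.
Test each against every clause.
Satisfying assignments found: 10.

10


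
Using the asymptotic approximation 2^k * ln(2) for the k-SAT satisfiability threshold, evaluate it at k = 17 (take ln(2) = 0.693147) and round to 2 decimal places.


Using the asymptotic formula: threshold ~ 2^k * ln(2).
2^17 = 131072.
131072 * 0.693147 = 90852.16.

90852.16


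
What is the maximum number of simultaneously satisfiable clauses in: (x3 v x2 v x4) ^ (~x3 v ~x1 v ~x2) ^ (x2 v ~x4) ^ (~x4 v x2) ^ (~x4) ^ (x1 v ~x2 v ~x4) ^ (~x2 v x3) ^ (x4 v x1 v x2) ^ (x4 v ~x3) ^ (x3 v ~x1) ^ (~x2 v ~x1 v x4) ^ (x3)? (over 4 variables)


Enumerate all 16 truth assignments.
For each, count how many of the 12 clauses are satisfied.
The formula is not fully satisfiable, so the maximum is below 12.
Maximum simultaneously satisfiable clauses = 11.

11


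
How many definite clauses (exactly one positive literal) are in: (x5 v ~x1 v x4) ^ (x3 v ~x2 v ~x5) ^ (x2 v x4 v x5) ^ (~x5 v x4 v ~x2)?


A definite clause has exactly one positive literal.
Clause 1: 2 positive -> not definite
Clause 2: 1 positive -> definite
Clause 3: 3 positive -> not definite
Clause 4: 1 positive -> definite
Definite clause count = 2.

2


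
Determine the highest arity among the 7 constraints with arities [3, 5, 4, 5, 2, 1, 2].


The arities are: 3, 5, 4, 5, 2, 1, 2.
Scan for the maximum value.
Maximum arity = 5.

5


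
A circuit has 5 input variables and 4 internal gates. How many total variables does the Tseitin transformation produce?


The Tseitin transformation introduces one auxiliary variable per gate.
Total variables = inputs + gates = 5 + 4 = 9.

9


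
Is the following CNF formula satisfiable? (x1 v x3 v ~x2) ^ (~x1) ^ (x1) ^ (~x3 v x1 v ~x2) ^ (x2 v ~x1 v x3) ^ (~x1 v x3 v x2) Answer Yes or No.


Check all 8 possible truth assignments.
Number of satisfying assignments found: 0.
The formula is unsatisfiable.

No


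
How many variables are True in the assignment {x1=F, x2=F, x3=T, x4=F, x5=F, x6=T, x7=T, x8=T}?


The weight is the number of variables assigned True.
True variables: x3, x6, x7, x8.
Weight = 4.

4


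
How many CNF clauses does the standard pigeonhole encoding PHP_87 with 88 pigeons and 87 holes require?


The PHP encoding has two parts:
1) At-least-one-hole clauses: 88 (one per pigeon, each with 87 literals).
2) At-most-one-pigeon-per-hole clauses: 87 holes * C(88,2) = 87 * 3828 = 333036.
Total clauses = 88 + 333036 = 333124.

333124


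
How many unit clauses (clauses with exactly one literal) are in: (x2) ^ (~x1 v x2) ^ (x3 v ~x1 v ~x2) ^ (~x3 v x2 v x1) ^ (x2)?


A unit clause contains exactly one literal.
Unit clauses found: (x2), (x2).
Count = 2.

2


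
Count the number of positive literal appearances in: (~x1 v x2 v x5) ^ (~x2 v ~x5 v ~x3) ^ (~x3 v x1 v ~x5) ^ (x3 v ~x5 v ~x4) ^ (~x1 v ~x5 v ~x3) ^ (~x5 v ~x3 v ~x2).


Scan each clause for unnegated literals.
Clause 1: 2 positive; Clause 2: 0 positive; Clause 3: 1 positive; Clause 4: 1 positive; Clause 5: 0 positive; Clause 6: 0 positive.
Total positive literal occurrences = 4.

4


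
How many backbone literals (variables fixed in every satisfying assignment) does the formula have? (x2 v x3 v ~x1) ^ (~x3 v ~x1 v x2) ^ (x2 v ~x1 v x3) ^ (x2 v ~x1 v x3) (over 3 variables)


Find all satisfying assignments: 6 model(s).
Check which variables have the same value in every model.
No variable is fixed across all models.
Backbone size = 0.

0


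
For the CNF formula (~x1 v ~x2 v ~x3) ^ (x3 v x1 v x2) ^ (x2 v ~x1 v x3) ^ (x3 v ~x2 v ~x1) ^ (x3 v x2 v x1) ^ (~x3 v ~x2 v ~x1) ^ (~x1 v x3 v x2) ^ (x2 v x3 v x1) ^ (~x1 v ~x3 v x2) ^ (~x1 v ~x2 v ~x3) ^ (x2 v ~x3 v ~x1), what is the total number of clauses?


Each group enclosed in parentheses joined by ^ is one clause.
Counting the conjuncts: 11 clauses.

11


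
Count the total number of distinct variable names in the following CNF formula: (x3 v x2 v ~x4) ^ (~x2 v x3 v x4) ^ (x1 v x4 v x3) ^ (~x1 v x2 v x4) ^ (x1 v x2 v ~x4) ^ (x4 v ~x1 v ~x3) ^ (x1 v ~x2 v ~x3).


Identify each distinct variable in the formula.
Variables found: x1, x2, x3, x4.
Total distinct variables = 4.

4


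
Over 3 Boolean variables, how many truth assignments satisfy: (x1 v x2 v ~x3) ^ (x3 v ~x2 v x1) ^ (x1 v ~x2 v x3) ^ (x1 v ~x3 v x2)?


Enumerate all 8 truth assignments over 3 variables.
Test each against every clause.
Satisfying assignments found: 6.

6


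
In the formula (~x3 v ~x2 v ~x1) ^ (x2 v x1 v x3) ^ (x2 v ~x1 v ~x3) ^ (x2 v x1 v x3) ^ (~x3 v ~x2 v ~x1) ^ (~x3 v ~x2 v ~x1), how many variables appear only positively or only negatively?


A pure literal appears in only one polarity across all clauses.
No pure literals found.
Count = 0.

0


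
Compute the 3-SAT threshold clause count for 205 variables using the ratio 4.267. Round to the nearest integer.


The 3-SAT phase transition occurs at approximately 4.267 clauses per variable.
m = 4.267 * 205 = 874.735.
Rounded to nearest integer: 875.

875


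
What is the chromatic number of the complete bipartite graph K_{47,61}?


K_{47,61} is bipartite by definition: the two parts are independent sets, with every edge crossing between them.
Color all vertices in one part with color 1 and all vertices in the other part with color 2.
Since the graph has at least one edge, one color does not suffice.
Chromatic number = 2.

2


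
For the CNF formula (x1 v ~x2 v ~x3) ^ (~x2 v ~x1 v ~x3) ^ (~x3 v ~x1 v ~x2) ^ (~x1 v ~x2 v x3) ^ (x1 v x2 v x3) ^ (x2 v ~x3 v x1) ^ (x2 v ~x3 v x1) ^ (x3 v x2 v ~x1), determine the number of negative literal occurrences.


Scan each clause for negated literals.
Clause 1: 2 negative; Clause 2: 3 negative; Clause 3: 3 negative; Clause 4: 2 negative; Clause 5: 0 negative; Clause 6: 1 negative; Clause 7: 1 negative; Clause 8: 1 negative.
Total negative literal occurrences = 13.

13


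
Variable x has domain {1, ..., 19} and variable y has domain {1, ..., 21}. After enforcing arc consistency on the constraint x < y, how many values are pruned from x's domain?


For the constraint x < y, x needs a supporting value in y's domain.
x can be at most 20 (one less than y's maximum).
Valid x values from domain: 19 out of 19.
Pruned = 19 - 19 = 0.

0


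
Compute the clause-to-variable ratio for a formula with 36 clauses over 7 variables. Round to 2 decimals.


Clause-to-variable ratio = clauses / variables.
36 / 7 = 5.14.

5.14


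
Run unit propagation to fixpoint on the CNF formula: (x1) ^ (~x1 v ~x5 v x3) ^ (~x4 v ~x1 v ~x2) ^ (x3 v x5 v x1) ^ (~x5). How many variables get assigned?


Unit propagation repeatedly assigns the literal in any unit clause, then simplifies.
Assignments in order: x1 = T, x5 = F.
No further unit clauses remain.
Total variables assigned = 2.

2


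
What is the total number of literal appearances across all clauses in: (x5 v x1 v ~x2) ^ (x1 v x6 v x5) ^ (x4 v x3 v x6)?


Clause lengths: 3, 3, 3.
Sum = 3 + 3 + 3 = 9.

9


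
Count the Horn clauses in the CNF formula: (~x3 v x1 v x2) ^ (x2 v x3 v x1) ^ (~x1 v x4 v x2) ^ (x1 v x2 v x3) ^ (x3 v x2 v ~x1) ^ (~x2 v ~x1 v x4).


A Horn clause has at most one positive literal.
Clause 1: 2 positive lit(s) -> not Horn
Clause 2: 3 positive lit(s) -> not Horn
Clause 3: 2 positive lit(s) -> not Horn
Clause 4: 3 positive lit(s) -> not Horn
Clause 5: 2 positive lit(s) -> not Horn
Clause 6: 1 positive lit(s) -> Horn
Total Horn clauses = 1.

1


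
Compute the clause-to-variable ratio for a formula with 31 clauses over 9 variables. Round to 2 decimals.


Clause-to-variable ratio = clauses / variables.
31 / 9 = 3.44.

3.44


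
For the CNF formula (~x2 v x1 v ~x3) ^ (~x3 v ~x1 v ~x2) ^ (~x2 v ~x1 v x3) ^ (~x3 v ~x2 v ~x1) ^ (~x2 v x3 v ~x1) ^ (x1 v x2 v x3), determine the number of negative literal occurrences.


Scan each clause for negated literals.
Clause 1: 2 negative; Clause 2: 3 negative; Clause 3: 2 negative; Clause 4: 3 negative; Clause 5: 2 negative; Clause 6: 0 negative.
Total negative literal occurrences = 12.

12


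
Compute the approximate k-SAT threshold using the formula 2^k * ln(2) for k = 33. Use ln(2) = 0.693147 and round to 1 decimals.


Using the asymptotic formula: threshold ~ 2^k * ln(2).
2^33 = 8589934592.
8589934592 * 0.693147 = 5954087392.6.

5954087392.6


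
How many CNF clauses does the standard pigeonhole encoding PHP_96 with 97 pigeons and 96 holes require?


The PHP encoding has two parts:
1) At-least-one-hole clauses: 97 (one per pigeon, each with 96 literals).
2) At-most-one-pigeon-per-hole clauses: 96 holes * C(97,2) = 96 * 4656 = 446976.
Total clauses = 97 + 446976 = 447073.

447073


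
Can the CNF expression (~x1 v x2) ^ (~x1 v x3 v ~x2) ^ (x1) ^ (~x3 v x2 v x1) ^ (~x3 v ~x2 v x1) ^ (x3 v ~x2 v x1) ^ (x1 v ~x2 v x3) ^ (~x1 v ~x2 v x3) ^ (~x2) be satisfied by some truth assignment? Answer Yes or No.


Check all 8 possible truth assignments.
Number of satisfying assignments found: 0.
The formula is unsatisfiable.

No


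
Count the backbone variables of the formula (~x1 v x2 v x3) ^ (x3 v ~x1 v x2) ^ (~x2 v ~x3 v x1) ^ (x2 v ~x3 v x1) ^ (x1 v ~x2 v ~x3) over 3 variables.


Find all satisfying assignments: 5 model(s).
Check which variables have the same value in every model.
No variable is fixed across all models.
Backbone size = 0.

0


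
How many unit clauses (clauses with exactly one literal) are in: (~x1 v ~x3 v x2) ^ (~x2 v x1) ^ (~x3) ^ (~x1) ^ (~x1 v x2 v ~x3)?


A unit clause contains exactly one literal.
Unit clauses found: (~x3), (~x1).
Count = 2.

2


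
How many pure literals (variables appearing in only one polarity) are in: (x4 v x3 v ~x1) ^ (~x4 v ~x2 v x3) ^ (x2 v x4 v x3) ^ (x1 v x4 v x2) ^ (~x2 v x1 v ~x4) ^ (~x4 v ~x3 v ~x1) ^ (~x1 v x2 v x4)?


A pure literal appears in only one polarity across all clauses.
No pure literals found.
Count = 0.

0


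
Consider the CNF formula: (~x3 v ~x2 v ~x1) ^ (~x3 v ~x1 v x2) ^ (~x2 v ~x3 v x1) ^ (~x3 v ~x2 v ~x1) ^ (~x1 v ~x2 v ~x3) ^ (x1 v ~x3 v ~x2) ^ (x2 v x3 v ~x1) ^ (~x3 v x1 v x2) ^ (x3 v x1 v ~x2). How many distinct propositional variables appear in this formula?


Identify each distinct variable in the formula.
Variables found: x1, x2, x3.
Total distinct variables = 3.

3


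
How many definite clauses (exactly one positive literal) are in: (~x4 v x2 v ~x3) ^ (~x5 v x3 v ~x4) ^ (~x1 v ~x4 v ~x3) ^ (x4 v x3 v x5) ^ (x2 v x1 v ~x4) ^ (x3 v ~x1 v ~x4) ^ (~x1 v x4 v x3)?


A definite clause has exactly one positive literal.
Clause 1: 1 positive -> definite
Clause 2: 1 positive -> definite
Clause 3: 0 positive -> not definite
Clause 4: 3 positive -> not definite
Clause 5: 2 positive -> not definite
Clause 6: 1 positive -> definite
Clause 7: 2 positive -> not definite
Definite clause count = 3.

3


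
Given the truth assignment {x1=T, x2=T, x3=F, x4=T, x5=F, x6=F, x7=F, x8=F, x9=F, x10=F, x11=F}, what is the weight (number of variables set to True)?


The weight is the number of variables assigned True.
True variables: x1, x2, x4.
Weight = 3.

3


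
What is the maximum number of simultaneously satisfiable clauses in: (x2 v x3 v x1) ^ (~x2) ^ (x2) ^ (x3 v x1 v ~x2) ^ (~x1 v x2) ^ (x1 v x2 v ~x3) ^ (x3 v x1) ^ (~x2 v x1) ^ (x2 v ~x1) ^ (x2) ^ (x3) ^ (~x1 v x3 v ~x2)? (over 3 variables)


Enumerate all 8 truth assignments.
For each, count how many of the 12 clauses are satisfied.
The formula is not fully satisfiable, so the maximum is below 12.
Maximum simultaneously satisfiable clauses = 11.

11


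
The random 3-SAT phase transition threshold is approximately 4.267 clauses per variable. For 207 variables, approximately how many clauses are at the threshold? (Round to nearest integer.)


The 3-SAT phase transition occurs at approximately 4.267 clauses per variable.
m = 4.267 * 207 = 883.269.
Rounded to nearest integer: 883.

883


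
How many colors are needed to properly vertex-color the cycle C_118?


A cycle on an even number of vertices is bipartite: alternate two colors around the cycle.
Since 118 is even, two colors suffice, and at least two are needed because the graph has edges.
Chromatic number = 2.

2


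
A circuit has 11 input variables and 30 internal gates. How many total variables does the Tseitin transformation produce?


The Tseitin transformation introduces one auxiliary variable per gate.
Total variables = inputs + gates = 11 + 30 = 41.

41


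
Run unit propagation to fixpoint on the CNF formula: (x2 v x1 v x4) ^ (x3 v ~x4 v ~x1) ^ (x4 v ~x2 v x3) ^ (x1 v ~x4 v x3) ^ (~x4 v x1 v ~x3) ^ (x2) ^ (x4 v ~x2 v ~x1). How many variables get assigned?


Unit propagation repeatedly assigns the literal in any unit clause, then simplifies.
Assignments in order: x2 = T.
No further unit clauses remain.
Total variables assigned = 1.

1


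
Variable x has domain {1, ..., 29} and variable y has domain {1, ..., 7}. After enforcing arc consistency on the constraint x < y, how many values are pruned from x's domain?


For the constraint x < y, x needs a supporting value in y's domain.
x can be at most 6 (one less than y's maximum).
Valid x values from domain: 6 out of 29.
Pruned = 29 - 6 = 23.

23


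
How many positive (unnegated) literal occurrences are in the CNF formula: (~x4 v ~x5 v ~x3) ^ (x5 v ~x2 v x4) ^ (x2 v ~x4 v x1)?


Scan each clause for unnegated literals.
Clause 1: 0 positive; Clause 2: 2 positive; Clause 3: 2 positive.
Total positive literal occurrences = 4.

4


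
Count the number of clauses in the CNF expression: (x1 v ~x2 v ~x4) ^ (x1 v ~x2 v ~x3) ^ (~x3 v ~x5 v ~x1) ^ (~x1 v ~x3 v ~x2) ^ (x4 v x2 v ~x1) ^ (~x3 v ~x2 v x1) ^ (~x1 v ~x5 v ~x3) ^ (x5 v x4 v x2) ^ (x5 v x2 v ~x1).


Each group enclosed in parentheses joined by ^ is one clause.
Counting the conjuncts: 9 clauses.

9


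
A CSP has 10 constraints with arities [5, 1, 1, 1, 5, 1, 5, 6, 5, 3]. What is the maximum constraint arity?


The arities are: 5, 1, 1, 1, 5, 1, 5, 6, 5, 3.
Scan for the maximum value.
Maximum arity = 6.

6


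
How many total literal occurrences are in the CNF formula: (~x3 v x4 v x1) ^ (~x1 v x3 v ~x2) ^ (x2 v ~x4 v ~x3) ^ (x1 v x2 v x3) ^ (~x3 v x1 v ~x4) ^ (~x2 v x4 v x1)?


Clause lengths: 3, 3, 3, 3, 3, 3.
Sum = 3 + 3 + 3 + 3 + 3 + 3 = 18.

18


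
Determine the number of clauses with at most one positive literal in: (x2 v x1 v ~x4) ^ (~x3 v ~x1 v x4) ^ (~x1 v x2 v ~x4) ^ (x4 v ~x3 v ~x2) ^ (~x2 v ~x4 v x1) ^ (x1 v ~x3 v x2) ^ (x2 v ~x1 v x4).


A Horn clause has at most one positive literal.
Clause 1: 2 positive lit(s) -> not Horn
Clause 2: 1 positive lit(s) -> Horn
Clause 3: 1 positive lit(s) -> Horn
Clause 4: 1 positive lit(s) -> Horn
Clause 5: 1 positive lit(s) -> Horn
Clause 6: 2 positive lit(s) -> not Horn
Clause 7: 2 positive lit(s) -> not Horn
Total Horn clauses = 4.

4


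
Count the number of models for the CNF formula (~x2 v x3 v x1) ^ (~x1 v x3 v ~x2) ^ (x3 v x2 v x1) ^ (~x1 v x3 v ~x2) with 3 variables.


Enumerate all 8 truth assignments over 3 variables.
Test each against every clause.
Satisfying assignments found: 5.

5


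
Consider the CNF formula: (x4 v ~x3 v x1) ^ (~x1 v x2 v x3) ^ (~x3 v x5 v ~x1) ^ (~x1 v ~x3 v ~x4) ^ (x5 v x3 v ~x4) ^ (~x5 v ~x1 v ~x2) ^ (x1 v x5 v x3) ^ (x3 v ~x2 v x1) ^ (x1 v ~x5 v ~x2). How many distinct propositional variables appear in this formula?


Identify each distinct variable in the formula.
Variables found: x1, x2, x3, x4, x5.
Total distinct variables = 5.

5


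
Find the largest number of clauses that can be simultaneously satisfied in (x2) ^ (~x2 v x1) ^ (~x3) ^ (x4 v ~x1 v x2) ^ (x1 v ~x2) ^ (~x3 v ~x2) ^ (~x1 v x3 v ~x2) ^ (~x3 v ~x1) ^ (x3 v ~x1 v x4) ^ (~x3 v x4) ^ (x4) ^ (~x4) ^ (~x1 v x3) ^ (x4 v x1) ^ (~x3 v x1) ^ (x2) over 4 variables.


Enumerate all 16 truth assignments.
For each, count how many of the 16 clauses are satisfied.
The formula is not fully satisfiable, so the maximum is below 16.
Maximum simultaneously satisfiable clauses = 13.

13


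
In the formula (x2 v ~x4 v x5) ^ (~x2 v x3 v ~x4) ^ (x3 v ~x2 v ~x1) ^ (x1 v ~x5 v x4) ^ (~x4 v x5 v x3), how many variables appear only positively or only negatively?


A pure literal appears in only one polarity across all clauses.
Pure literals: x3 (positive only).
Count = 1.

1


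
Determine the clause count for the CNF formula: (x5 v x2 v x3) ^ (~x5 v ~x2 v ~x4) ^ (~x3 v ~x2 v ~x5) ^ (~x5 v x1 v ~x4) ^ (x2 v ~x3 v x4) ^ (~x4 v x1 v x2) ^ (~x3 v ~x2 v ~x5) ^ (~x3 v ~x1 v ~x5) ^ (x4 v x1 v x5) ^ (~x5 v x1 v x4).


Each group enclosed in parentheses joined by ^ is one clause.
Counting the conjuncts: 10 clauses.

10


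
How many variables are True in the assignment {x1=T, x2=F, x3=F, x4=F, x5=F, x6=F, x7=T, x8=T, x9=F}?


The weight is the number of variables assigned True.
True variables: x1, x7, x8.
Weight = 3.

3


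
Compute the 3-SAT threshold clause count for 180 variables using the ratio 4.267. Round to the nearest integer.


The 3-SAT phase transition occurs at approximately 4.267 clauses per variable.
m = 4.267 * 180 = 768.06.
Rounded to nearest integer: 768.

768


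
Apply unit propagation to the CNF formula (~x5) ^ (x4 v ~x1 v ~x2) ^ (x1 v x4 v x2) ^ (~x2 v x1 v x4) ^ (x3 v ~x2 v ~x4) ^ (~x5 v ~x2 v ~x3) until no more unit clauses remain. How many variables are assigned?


Unit propagation repeatedly assigns the literal in any unit clause, then simplifies.
Assignments in order: x5 = F.
No further unit clauses remain.
Total variables assigned = 1.

1


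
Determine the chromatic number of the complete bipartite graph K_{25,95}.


K_{25,95} is bipartite by definition: the two parts are independent sets, with every edge crossing between them.
Color all vertices in one part with color 1 and all vertices in the other part with color 2.
Since the graph has at least one edge, one color does not suffice.
Chromatic number = 2.

2


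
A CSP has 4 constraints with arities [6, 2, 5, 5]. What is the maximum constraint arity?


The arities are: 6, 2, 5, 5.
Scan for the maximum value.
Maximum arity = 6.

6


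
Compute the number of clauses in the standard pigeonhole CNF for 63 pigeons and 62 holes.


The PHP encoding has two parts:
1) At-least-one-hole clauses: 63 (one per pigeon, each with 62 literals).
2) At-most-one-pigeon-per-hole clauses: 62 holes * C(63,2) = 62 * 1953 = 121086.
Total clauses = 63 + 121086 = 121149.

121149


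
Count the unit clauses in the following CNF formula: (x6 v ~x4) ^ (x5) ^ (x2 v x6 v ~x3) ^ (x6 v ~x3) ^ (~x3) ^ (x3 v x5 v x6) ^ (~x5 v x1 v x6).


A unit clause contains exactly one literal.
Unit clauses found: (x5), (~x3).
Count = 2.

2


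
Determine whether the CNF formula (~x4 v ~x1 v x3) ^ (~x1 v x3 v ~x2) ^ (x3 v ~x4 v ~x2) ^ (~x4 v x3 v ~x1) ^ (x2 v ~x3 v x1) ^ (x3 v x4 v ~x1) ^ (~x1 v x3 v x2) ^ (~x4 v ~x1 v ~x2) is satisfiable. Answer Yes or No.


Check all 16 possible truth assignments.
Number of satisfying assignments found: 8.
The formula is satisfiable.

Yes


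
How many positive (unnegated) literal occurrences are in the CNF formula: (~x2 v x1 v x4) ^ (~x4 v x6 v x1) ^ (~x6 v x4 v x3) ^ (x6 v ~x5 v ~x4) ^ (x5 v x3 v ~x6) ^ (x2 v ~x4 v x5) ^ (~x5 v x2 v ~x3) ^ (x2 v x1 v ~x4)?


Scan each clause for unnegated literals.
Clause 1: 2 positive; Clause 2: 2 positive; Clause 3: 2 positive; Clause 4: 1 positive; Clause 5: 2 positive; Clause 6: 2 positive; Clause 7: 1 positive; Clause 8: 2 positive.
Total positive literal occurrences = 14.

14


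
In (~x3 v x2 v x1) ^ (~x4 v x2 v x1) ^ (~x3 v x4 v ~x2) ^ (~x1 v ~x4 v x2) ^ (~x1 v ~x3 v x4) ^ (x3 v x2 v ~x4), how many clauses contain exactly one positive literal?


A definite clause has exactly one positive literal.
Clause 1: 2 positive -> not definite
Clause 2: 2 positive -> not definite
Clause 3: 1 positive -> definite
Clause 4: 1 positive -> definite
Clause 5: 1 positive -> definite
Clause 6: 2 positive -> not definite
Definite clause count = 3.

3


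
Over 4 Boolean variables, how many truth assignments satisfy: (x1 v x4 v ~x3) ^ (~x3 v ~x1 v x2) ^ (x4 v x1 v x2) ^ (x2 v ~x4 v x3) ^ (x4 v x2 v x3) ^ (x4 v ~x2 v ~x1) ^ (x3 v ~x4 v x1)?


Enumerate all 16 truth assignments over 4 variables.
Test each against every clause.
Satisfying assignments found: 5.

5


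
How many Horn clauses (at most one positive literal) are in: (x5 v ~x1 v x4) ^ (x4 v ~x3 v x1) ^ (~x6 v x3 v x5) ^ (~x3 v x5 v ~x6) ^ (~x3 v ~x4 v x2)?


A Horn clause has at most one positive literal.
Clause 1: 2 positive lit(s) -> not Horn
Clause 2: 2 positive lit(s) -> not Horn
Clause 3: 2 positive lit(s) -> not Horn
Clause 4: 1 positive lit(s) -> Horn
Clause 5: 1 positive lit(s) -> Horn
Total Horn clauses = 2.

2


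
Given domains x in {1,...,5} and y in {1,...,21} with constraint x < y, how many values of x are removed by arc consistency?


For the constraint x < y, x needs a supporting value in y's domain.
x can be at most 20 (one less than y's maximum).
Valid x values from domain: 5 out of 5.
Pruned = 5 - 5 = 0.

0


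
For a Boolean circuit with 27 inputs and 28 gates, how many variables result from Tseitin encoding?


The Tseitin transformation introduces one auxiliary variable per gate.
Total variables = inputs + gates = 27 + 28 = 55.

55


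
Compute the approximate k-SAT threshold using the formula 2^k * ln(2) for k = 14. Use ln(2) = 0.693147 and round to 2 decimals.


Using the asymptotic formula: threshold ~ 2^k * ln(2).
2^14 = 16384.
16384 * 0.693147 = 11356.52.

11356.52


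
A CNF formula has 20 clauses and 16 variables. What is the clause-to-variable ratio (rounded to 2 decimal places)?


Clause-to-variable ratio = clauses / variables.
20 / 16 = 1.25.

1.25


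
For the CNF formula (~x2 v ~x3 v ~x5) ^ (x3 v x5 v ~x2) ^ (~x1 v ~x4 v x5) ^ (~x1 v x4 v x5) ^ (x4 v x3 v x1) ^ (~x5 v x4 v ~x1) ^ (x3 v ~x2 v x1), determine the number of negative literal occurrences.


Scan each clause for negated literals.
Clause 1: 3 negative; Clause 2: 1 negative; Clause 3: 2 negative; Clause 4: 1 negative; Clause 5: 0 negative; Clause 6: 2 negative; Clause 7: 1 negative.
Total negative literal occurrences = 10.

10


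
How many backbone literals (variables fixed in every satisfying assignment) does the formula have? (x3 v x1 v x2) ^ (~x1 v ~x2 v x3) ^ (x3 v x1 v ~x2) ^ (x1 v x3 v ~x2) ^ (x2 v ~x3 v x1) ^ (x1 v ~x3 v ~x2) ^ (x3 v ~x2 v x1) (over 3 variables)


Find all satisfying assignments: 3 model(s).
Check which variables have the same value in every model.
Fixed variables: x1=T.
Backbone size = 1.

1


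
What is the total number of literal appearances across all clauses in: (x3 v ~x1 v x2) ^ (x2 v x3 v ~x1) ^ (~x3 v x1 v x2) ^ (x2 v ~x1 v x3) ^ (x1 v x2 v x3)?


Clause lengths: 3, 3, 3, 3, 3.
Sum = 3 + 3 + 3 + 3 + 3 = 15.

15


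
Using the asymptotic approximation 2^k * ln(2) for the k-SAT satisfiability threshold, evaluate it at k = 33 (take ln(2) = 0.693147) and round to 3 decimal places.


Using the asymptotic formula: threshold ~ 2^k * ln(2).
2^33 = 8589934592.
8589934592 * 0.693147 = 5954087392.641.

5954087392.641


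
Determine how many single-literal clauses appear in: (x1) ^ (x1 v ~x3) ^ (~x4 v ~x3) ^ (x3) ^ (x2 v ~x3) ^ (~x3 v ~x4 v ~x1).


A unit clause contains exactly one literal.
Unit clauses found: (x1), (x3).
Count = 2.

2


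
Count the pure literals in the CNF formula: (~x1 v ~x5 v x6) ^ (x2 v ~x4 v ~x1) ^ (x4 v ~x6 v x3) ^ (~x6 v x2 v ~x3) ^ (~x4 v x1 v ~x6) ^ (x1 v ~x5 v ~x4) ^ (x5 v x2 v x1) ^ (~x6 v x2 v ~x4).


A pure literal appears in only one polarity across all clauses.
Pure literals: x2 (positive only).
Count = 1.

1


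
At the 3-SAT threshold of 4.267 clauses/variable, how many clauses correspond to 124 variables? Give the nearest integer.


The 3-SAT phase transition occurs at approximately 4.267 clauses per variable.
m = 4.267 * 124 = 529.108.
Rounded to nearest integer: 529.

529


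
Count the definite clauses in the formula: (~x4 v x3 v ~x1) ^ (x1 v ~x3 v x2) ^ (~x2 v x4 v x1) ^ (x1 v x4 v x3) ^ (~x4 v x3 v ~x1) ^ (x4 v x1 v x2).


A definite clause has exactly one positive literal.
Clause 1: 1 positive -> definite
Clause 2: 2 positive -> not definite
Clause 3: 2 positive -> not definite
Clause 4: 3 positive -> not definite
Clause 5: 1 positive -> definite
Clause 6: 3 positive -> not definite
Definite clause count = 2.

2


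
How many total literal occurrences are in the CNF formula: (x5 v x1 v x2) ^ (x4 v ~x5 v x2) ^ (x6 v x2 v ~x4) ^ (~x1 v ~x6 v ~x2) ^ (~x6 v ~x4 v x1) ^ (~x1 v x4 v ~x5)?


Clause lengths: 3, 3, 3, 3, 3, 3.
Sum = 3 + 3 + 3 + 3 + 3 + 3 = 18.

18


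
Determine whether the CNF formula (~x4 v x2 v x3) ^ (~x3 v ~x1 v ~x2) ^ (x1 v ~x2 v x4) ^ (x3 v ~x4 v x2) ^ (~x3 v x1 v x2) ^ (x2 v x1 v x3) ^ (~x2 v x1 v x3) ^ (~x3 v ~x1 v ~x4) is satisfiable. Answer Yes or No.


Check all 16 possible truth assignments.
Number of satisfying assignments found: 5.
The formula is satisfiable.

Yes
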